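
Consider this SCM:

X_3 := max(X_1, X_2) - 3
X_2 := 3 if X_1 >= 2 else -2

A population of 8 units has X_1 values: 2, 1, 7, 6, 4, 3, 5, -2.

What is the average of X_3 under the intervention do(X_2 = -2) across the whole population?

Under do(X_2=-2), X_2's equation is replaced by X_2=-2 for every unit. Per-unit X_3: -1, -2, 4, 3, 1, 0, 2, -5. Mean = 0.25.

0.25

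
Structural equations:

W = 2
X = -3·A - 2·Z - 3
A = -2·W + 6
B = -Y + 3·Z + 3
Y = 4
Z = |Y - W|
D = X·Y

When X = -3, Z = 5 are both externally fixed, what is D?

Under do(X = -3, Z = 5), each intervened variable's structural equation is replaced by its fixed value.
D = X·Y  [with X=-3, Y=4]  = -12

-12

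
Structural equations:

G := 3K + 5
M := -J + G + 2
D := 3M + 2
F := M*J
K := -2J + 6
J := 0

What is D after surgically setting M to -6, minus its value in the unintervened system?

-93

Under do(M=-6), the mechanism M := -J + G + 2 is discarded; M is fixed at -6.
D = 3M + 2  [with M=-6]  = -16
Without intervention: K = -2J + 6  [with J=0]  = 6; G = 3K + 5  [with K=6]  = 23; M = -J + G + 2  [with J=0, G=23]  = 25; D = 3M + 2  [with M=25]  = 77.
Change = -16 − 77 = -93.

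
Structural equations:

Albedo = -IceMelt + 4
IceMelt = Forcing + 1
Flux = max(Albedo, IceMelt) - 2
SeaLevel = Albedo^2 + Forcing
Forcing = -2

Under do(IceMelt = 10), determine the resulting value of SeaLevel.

Under do(IceMelt=10), the mechanism IceMelt = Forcing + 1 is discarded; IceMelt is fixed at 10.
Albedo = -IceMelt + 4  [with IceMelt=10]  = -6
SeaLevel = Albedo^2 + Forcing  [with Albedo=-6, Forcing=-2]  = 34

34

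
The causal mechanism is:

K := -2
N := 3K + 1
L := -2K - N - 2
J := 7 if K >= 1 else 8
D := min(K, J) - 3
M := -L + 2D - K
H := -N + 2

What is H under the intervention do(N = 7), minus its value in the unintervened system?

-12

Under do(N=7), the mechanism N := 3K + 1 is discarded; N is fixed at 7.
H = -N + 2  [with N=7]  = -5
Without intervention: N = 3K + 1  [with K=-2]  = -5; H = -N + 2  [with N=-5]  = 7.
Change = -5 − 7 = -12.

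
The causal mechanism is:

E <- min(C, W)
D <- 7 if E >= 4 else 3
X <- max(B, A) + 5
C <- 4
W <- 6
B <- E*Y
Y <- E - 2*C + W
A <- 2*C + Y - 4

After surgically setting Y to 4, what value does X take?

21

do(Y=4) replaces the equation Y <- E - 2*C + W with the constant Y = 4.
E = min(C, W)  [with C=4, W=6]  = 4
A = 2*C + Y - 4  [with C=4, Y=4]  = 8
B = E*Y  [with E=4, Y=4]  = 16
X = max(B, A) + 5  [with B=16, A=8]  = 21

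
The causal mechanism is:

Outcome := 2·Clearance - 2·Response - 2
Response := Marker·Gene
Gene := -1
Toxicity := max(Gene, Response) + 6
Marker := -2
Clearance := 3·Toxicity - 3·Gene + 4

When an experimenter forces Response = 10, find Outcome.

88

The intervention breaks the incoming arrows to Response: Response := Marker·Gene no longer applies, and Response = 10.
Toxicity = max(Gene, Response) + 6  [with Gene=-1, Response=10]  = 16
Clearance = 3·Toxicity - 3·Gene + 4  [with Toxicity=16, Gene=-1]  = 55
Outcome = 2·Clearance - 2·Response - 2  [with Clearance=55, Response=10]  = 88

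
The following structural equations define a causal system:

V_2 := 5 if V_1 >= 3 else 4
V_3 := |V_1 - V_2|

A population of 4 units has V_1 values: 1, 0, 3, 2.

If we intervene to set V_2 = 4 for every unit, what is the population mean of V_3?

The intervention sets V_2=4 in all 4 units regardless of V_1. Recomputing V_3 per unit gives 3, 4, 1, 2; average 2.5.

2.5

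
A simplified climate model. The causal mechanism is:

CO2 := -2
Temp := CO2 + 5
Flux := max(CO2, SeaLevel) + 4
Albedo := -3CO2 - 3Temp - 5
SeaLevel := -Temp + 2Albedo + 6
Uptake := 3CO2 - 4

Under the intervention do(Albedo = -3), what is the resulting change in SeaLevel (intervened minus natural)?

The intervention breaks the incoming arrows to Albedo: Albedo := -3CO2 - 3Temp - 5 no longer applies, and Albedo = -3.
Temp = CO2 + 5  [with CO2=-2]  = 3
SeaLevel = -Temp + 2Albedo + 6  [with Temp=3, Albedo=-3]  = -3
Without intervention: Temp = CO2 + 5  [with CO2=-2]  = 3; Albedo = -3CO2 - 3Temp - 5  [with CO2=-2, Temp=3]  = -8; SeaLevel = -Temp + 2Albedo + 6  [with Temp=3, Albedo=-8]  = -13.
Change = -3 − (-13) = 10.

10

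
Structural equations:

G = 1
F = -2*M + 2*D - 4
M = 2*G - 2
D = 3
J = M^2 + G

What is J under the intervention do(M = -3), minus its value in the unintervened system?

do(M=-3) replaces the equation M = 2*G - 2 with the constant M = -3.
J = M^2 + G  [with M=-3, G=1]  = 10
Without intervention: M = 2*G - 2  [with G=1]  = 0; J = M^2 + G  [with M=0, G=1]  = 1.
Change = 10 − 1 = 9.

9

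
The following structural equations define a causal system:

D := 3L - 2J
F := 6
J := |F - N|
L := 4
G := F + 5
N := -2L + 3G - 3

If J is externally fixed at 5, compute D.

The intervention breaks the incoming arrows to J: J := |F - N| no longer applies, and J = 5.
D = 3L - 2J  [with L=4, J=5]  = 2

2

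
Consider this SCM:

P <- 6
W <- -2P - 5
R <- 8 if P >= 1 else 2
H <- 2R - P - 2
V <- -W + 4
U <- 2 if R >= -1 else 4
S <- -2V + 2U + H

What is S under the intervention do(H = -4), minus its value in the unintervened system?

-12

The intervention breaks the incoming arrows to H: H <- 2R - P - 2 no longer applies, and H = -4.
W = -2P - 5  [with P=6]  = -17
R = 8 if P >= 1 else 2  [with P=6]  = 8
V = -W + 4  [with W=-17]  = 21
U = 2 if R >= -1 else 4  [with R=8]  = 2
S = -2V + 2U + H  [with V=21, U=2, H=-4]  = -42
Without intervention: W = -2P - 5  [with P=6]  = -17; R = 8 if P >= 1 else 2  [with P=6]  = 8; H = 2R - P - 2  [with R=8, P=6]  = 8; V = -W + 4  [with W=-17]  = 21; U = 2 if R >= -1 else 4  [with R=8]  = 2; S = -2V + 2U + H  [with V=21, U=2, H=8]  = -30.
Change = -42 − (-30) = -12.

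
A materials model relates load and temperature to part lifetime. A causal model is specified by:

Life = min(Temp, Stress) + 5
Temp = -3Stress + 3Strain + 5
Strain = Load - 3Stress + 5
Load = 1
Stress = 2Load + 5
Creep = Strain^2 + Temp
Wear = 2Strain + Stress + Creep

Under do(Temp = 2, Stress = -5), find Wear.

The joint intervention fixes Temp = 2, Stress = -5, removing each variable's own equation.
Strain = Load - 3Stress + 5  [with Load=1, Stress=-5]  = 21
Creep = Strain^2 + Temp  [with Strain=21, Temp=2]  = 443
Wear = 2Strain + Stress + Creep  [with Strain=21, Stress=-5, Creep=443]  = 480

480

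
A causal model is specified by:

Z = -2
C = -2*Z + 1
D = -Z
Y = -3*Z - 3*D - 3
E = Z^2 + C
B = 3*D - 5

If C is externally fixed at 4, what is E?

8

do(C=4) replaces the equation C = -2*Z + 1 with the constant C = 4.
E = Z^2 + C  [with Z=-2, C=4]  = 8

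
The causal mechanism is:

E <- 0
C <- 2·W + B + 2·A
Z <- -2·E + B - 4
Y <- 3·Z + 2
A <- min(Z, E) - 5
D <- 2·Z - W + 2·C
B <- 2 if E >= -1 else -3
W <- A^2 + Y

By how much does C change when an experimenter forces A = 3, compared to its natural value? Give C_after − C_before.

-60

The intervention breaks the incoming arrows to A: A <- min(Z, E) - 5 no longer applies, and A = 3.
B = 2 if E >= -1 else -3  [with E=0]  = 2
Z = -2·E + B - 4  [with E=0, B=2]  = -2
Y = 3·Z + 2  [with Z=-2]  = -4
W = A^2 + Y  [with A=3, Y=-4]  = 5
C = 2·W + B + 2·A  [with W=5, B=2, A=3]  = 18
Without intervention: B = 2 if E >= -1 else -3  [with E=0]  = 2; Z = -2·E + B - 4  [with E=0, B=2]  = -2; A = min(Z, E) - 5  [with Z=-2, E=0]  = -7; Y = 3·Z + 2  [with Z=-2]  = -4; W = A^2 + Y  [with A=-7, Y=-4]  = 45; C = 2·W + B + 2·A  [with W=45, B=2, A=-7]  = 78.
Change = 18 − 78 = -60.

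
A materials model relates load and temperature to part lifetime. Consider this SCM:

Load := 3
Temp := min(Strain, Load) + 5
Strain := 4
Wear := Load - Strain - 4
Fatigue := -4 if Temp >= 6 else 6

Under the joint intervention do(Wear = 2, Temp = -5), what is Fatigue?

6

The joint intervention fixes Wear = 2, Temp = -5, removing each variable's own equation.
Fatigue = -4 if Temp >= 6 else 6  [with Temp=-5]  = 6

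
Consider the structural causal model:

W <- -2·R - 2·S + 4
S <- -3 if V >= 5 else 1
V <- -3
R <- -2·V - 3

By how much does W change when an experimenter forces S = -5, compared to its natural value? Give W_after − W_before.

The intervention breaks the incoming arrows to S: S <- -3 if V >= 5 else 1 no longer applies, and S = -5.
R = -2·V - 3  [with V=-3]  = 3
W = -2·R - 2·S + 4  [with R=3, S=-5]  = 8
Without intervention: R = -2·V - 3  [with V=-3]  = 3; S = -3 if V >= 5 else 1  [with V=-3]  = 1; W = -2·R - 2·S + 4  [with R=3, S=1]  = -4.
Change = 8 − (-4) = 12.

12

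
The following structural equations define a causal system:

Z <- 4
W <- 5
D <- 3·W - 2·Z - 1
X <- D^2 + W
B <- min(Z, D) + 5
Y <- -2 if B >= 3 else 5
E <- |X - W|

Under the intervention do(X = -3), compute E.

8

The intervention breaks the incoming arrows to X: X <- D^2 + W no longer applies, and X = -3.
E = |X - W|  [with X=-3, W=5]  = 8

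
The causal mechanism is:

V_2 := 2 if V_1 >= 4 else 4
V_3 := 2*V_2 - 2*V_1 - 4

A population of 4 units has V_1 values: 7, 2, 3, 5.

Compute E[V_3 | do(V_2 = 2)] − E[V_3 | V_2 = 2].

Under do(V_2=2), V_2's equation is replaced by V_2=2 for every unit. Per-unit V_3: -14, -4, -6, -10. Mean = -8.5.
Conditioning on V_2=2 selects the 2 unit(s) with V_1 ∈ {7, 5}. Their V_3 values: -14, -10. Mean = -12.
Difference = -8.5 − (-12) = 3.5.

3.5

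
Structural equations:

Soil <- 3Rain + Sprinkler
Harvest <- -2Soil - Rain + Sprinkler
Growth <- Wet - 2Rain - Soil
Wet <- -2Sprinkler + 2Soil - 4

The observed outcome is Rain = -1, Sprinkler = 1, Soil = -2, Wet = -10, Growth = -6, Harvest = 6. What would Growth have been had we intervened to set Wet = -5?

Intervening sets Wet = -5 and removes its equation (Wet <- -2Sprinkler + 2Soil - 4).
Soil = 3Rain + Sprinkler  [with Rain=-1, Sprinkler=1]  = -2
Growth = Wet - 2Rain - Soil  [with Wet=-5, Rain=-1, Soil=-2]  = -1

-1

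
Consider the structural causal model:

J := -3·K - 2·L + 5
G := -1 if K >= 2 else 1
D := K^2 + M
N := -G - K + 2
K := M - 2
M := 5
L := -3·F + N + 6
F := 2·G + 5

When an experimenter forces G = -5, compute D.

do(G=-5) replaces the equation G := -1 if K >= 2 else 1 with the constant G = -5.
D is not downstream of the intervention, so its value is determined by the original equations.
K = M - 2  [with M=5]  = 3
D = K^2 + M  [with K=3, M=5]  = 14

14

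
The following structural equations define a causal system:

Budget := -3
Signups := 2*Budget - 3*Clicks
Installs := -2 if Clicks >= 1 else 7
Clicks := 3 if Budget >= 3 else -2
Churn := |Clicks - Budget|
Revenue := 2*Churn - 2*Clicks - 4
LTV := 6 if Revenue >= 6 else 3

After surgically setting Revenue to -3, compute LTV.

Intervening sets Revenue = -3 and removes its equation (Revenue := 2*Churn - 2*Clicks - 4).
LTV = 6 if Revenue >= 6 else 3  [with Revenue=-3]  = 3

3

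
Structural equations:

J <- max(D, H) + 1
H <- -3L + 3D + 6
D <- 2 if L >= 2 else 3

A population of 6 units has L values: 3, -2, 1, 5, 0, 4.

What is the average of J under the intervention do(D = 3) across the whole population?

do(D=3) breaks D's dependence on L. With D=3 fixed, J across the units is 7, 22, 13, 4, 16, 4, mean 11.

11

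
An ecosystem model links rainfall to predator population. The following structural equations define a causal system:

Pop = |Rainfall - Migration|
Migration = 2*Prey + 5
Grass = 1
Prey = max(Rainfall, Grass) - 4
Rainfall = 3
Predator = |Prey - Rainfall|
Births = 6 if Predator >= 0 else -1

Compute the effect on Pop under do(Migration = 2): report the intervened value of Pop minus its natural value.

Intervening sets Migration = 2 and removes its equation (Migration = 2*Prey + 5).
Pop = |Rainfall - Migration|  [with Rainfall=3, Migration=2]  = 1
Without intervention: Prey = max(Rainfall, Grass) - 4  [with Rainfall=3, Grass=1]  = -1; Migration = 2*Prey + 5  [with Prey=-1]  = 3; Pop = |Rainfall - Migration|  [with Rainfall=3, Migration=3]  = 0.
Change = 1 − 0 = 1.

1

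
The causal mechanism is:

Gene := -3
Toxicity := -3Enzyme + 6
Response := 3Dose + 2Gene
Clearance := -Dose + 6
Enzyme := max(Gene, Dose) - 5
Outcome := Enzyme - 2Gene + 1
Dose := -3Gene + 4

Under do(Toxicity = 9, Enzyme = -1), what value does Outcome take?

6

The joint intervention fixes Toxicity = 9, Enzyme = -1, removing each variable's own equation.
Outcome = Enzyme - 2Gene + 1  [with Enzyme=-1, Gene=-3]  = 6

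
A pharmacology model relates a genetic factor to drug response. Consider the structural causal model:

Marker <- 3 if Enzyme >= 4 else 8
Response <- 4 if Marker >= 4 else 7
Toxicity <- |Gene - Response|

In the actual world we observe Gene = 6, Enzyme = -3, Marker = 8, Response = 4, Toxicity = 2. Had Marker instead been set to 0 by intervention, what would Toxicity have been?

do(Marker=0) replaces the equation Marker <- 3 if Enzyme >= 4 else 8 with the constant Marker = 0.
Response = 4 if Marker >= 4 else 7  [with Marker=0]  = 7
Toxicity = |Gene - Response|  [with Gene=6, Response=7]  = 1

1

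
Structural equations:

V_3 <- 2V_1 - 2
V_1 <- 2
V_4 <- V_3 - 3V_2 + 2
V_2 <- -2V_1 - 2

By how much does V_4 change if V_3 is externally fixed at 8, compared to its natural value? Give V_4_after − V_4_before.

6

The intervention breaks the incoming arrows to V_3: V_3 <- 2V_1 - 2 no longer applies, and V_3 = 8.
V_2 = -2V_1 - 2  [with V_1=2]  = -6
V_4 = V_3 - 3V_2 + 2  [with V_3=8, V_2=-6]  = 28
Without intervention: V_2 = -2V_1 - 2  [with V_1=2]  = -6; V_3 = 2V_1 - 2  [with V_1=2]  = 2; V_4 = V_3 - 3V_2 + 2  [with V_3=2, V_2=-6]  = 22.
Change = 28 − 22 = 6.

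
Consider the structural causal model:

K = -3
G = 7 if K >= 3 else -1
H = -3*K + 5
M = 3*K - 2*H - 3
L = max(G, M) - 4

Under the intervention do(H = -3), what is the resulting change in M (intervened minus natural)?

34

The intervention breaks the incoming arrows to H: H = -3*K + 5 no longer applies, and H = -3.
M = 3*K - 2*H - 3  [with K=-3, H=-3]  = -6
Without intervention: H = -3*K + 5  [with K=-3]  = 14; M = 3*K - 2*H - 3  [with K=-3, H=14]  = -40.
Change = -6 − (-40) = 34.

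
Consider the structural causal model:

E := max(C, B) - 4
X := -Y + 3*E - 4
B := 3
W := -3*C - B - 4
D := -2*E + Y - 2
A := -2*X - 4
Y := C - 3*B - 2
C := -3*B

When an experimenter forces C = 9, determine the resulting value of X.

do(C=9) replaces the equation C := -3*B with the constant C = 9.
E = max(C, B) - 4  [with C=9, B=3]  = 5
Y = C - 3*B - 2  [with C=9, B=3]  = -2
X = -Y + 3*E - 4  [with Y=-2, E=5]  = 13

13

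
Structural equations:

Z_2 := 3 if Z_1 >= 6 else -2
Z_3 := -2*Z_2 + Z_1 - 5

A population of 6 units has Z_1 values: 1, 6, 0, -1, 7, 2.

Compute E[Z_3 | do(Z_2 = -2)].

Under do(Z_2=-2), Z_2's equation is replaced by Z_2=-2 for every unit. Per-unit Z_3: 0, 5, -1, -2, 6, 1. Mean = 1.5.

1.5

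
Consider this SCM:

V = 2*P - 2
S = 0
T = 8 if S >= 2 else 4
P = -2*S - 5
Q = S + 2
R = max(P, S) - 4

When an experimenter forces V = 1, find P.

-5

do(V=1) replaces the equation V = 2*P - 2 with the constant V = 1.
P is not downstream of the intervention, so its value is determined by the original equations.
P = -2*S - 5  [with S=0]  = -5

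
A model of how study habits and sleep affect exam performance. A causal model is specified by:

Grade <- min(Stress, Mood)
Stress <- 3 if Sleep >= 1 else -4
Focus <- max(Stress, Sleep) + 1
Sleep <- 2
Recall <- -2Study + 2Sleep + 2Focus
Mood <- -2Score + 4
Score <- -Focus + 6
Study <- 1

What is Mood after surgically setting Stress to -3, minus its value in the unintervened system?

The intervention breaks the incoming arrows to Stress: Stress <- 3 if Sleep >= 1 else -4 no longer applies, and Stress = -3.
Focus = max(Stress, Sleep) + 1  [with Stress=-3, Sleep=2]  = 3
Score = -Focus + 6  [with Focus=3]  = 3
Mood = -2Score + 4  [with Score=3]  = -2
Without intervention: Stress = 3 if Sleep >= 1 else -4  [with Sleep=2]  = 3; Focus = max(Stress, Sleep) + 1  [with Stress=3, Sleep=2]  = 4; Score = -Focus + 6  [with Focus=4]  = 2; Mood = -2Score + 4  [with Score=2]  = 0.
Change = -2 − 0 = -2.

-2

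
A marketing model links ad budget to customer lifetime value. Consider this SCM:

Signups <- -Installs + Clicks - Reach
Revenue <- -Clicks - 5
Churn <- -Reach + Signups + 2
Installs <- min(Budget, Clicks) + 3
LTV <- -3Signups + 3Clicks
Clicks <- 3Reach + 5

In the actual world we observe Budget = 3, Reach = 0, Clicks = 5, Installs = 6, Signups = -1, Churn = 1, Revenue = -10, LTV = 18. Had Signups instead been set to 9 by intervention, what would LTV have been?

-12

do(Signups=9) replaces the equation Signups <- -Installs + Clicks - Reach with the constant Signups = 9.
Clicks = 3Reach + 5  [with Reach=0]  = 5
LTV = -3Signups + 3Clicks  [with Signups=9, Clicks=5]  = -12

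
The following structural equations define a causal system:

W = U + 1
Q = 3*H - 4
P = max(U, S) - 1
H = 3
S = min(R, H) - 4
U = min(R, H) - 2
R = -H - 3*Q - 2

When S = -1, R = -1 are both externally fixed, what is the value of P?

-2

The joint intervention fixes S = -1, R = -1, removing each variable's own equation.
U = min(R, H) - 2  [with R=-1, H=3]  = -3
P = max(U, S) - 1  [with U=-3, S=-1]  = -2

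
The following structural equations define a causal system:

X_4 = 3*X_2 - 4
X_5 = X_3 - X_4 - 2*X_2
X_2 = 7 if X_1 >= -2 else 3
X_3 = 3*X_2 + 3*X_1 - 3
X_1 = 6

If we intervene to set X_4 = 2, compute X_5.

20

Intervening sets X_4 = 2 and removes its equation (X_4 = 3*X_2 - 4).
X_2 = 7 if X_1 >= -2 else 3  [with X_1=6]  = 7
X_3 = 3*X_2 + 3*X_1 - 3  [with X_2=7, X_1=6]  = 36
X_5 = X_3 - X_4 - 2*X_2  [with X_3=36, X_4=2, X_2=7]  = 20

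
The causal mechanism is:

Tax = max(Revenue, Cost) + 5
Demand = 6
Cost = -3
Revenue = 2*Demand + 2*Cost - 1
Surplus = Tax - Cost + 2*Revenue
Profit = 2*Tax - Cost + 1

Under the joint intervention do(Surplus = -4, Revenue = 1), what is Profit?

16

Under do(Surplus = -4, Revenue = 1), each intervened variable's structural equation is replaced by its fixed value.
Tax = max(Revenue, Cost) + 5  [with Revenue=1, Cost=-3]  = 6
Profit = 2*Tax - Cost + 1  [with Tax=6, Cost=-3]  = 16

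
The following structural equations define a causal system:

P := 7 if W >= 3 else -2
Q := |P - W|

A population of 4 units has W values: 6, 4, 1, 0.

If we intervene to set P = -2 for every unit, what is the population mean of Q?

The intervention sets P=-2 in all 4 units regardless of W. Recomputing Q per unit gives 8, 6, 3, 2; average 4.75.

4.75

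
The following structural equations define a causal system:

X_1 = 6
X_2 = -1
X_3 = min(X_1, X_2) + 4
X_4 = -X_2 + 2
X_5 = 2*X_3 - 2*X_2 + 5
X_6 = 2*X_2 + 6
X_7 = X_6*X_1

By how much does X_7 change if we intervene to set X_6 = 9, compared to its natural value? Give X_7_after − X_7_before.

Intervening sets X_6 = 9 and removes its equation (X_6 = 2*X_2 + 6).
X_7 = X_6*X_1  [with X_6=9, X_1=6]  = 54
Without intervention: X_6 = 2*X_2 + 6  [with X_2=-1]  = 4; X_7 = X_6*X_1  [with X_6=4, X_1=6]  = 24.
Change = 54 − 24 = 30.

30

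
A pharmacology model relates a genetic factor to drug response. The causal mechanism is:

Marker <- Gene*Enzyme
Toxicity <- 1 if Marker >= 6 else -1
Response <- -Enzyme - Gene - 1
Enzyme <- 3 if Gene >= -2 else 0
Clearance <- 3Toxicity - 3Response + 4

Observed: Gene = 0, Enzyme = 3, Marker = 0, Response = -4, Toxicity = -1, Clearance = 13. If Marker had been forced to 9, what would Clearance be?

19

The intervention breaks the incoming arrows to Marker: Marker <- Gene*Enzyme no longer applies, and Marker = 9.
Enzyme = 3 if Gene >= -2 else 0  [with Gene=0]  = 3
Response = -Enzyme - Gene - 1  [with Enzyme=3, Gene=0]  = -4
Toxicity = 1 if Marker >= 6 else -1  [with Marker=9]  = 1
Clearance = 3Toxicity - 3Response + 4  [with Toxicity=1, Response=-4]  = 19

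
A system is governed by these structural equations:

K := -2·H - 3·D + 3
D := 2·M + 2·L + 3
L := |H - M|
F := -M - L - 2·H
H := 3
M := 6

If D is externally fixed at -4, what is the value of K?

9

The intervention breaks the incoming arrows to D: D := 2·M + 2·L + 3 no longer applies, and D = -4.
K = -2·H - 3·D + 3  [with H=3, D=-4]  = 9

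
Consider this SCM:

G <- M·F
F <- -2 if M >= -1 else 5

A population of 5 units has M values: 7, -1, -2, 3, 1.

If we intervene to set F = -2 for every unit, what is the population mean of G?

-3.2

The intervention sets F=-2 in all 5 units regardless of M. Recomputing G per unit gives -14, 2, 4, -6, -2; average -3.2.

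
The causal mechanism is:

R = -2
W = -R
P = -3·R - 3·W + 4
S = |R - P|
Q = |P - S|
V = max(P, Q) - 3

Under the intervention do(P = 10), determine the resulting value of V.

7

The intervention breaks the incoming arrows to P: P = -3·R - 3·W + 4 no longer applies, and P = 10.
S = |R - P|  [with R=-2, P=10]  = 12
Q = |P - S|  [with P=10, S=12]  = 2
V = max(P, Q) - 3  [with P=10, Q=2]  = 7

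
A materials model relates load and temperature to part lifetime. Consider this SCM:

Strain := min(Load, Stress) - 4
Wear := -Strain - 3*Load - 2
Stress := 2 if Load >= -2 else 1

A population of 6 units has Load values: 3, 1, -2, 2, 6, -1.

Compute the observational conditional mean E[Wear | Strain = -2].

Conditioning on Strain=-2 selects the 3 unit(s) with Load ∈ {3, 2, 6}. Their Wear values: -9, -6, -18. Mean = -11.

-11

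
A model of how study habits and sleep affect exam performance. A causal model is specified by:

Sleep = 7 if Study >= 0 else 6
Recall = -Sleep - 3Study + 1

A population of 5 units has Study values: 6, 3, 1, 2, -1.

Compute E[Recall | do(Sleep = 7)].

-12.6

Every unit gets Sleep=7 under the intervention. Recall values become -24, -15, -9, -12, -3; E[Recall|do(Sleep=7)] = -12.6.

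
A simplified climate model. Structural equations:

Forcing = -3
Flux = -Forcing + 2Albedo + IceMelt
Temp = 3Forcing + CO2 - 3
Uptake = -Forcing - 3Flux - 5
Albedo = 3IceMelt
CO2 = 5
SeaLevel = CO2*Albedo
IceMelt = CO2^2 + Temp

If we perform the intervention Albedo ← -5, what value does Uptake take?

-35

do(Albedo=-5) replaces the equation Albedo = 3IceMelt with the constant Albedo = -5.
Temp = 3Forcing + CO2 - 3  [with Forcing=-3, CO2=5]  = -7
IceMelt = CO2^2 + Temp  [with CO2=5, Temp=-7]  = 18
Flux = -Forcing + 2Albedo + IceMelt  [with Forcing=-3, Albedo=-5, IceMelt=18]  = 11
Uptake = -Forcing - 3Flux - 5  [with Forcing=-3, Flux=11]  = -35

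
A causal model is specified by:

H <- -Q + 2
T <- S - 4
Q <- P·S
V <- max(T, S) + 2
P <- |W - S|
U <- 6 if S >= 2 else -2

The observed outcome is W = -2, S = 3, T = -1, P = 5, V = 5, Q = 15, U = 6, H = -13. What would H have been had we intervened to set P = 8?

do(P=8) replaces the equation P <- |W - S| with the constant P = 8.
Q = P·S  [with P=8, S=3]  = 24
H = -Q + 2  [with Q=24]  = -22

-22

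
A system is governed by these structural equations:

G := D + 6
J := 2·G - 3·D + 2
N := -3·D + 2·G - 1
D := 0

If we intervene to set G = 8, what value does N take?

15

Under do(G=8), the mechanism G := D + 6 is discarded; G is fixed at 8.
N = -3·D + 2·G - 1  [with D=0, G=8]  = 15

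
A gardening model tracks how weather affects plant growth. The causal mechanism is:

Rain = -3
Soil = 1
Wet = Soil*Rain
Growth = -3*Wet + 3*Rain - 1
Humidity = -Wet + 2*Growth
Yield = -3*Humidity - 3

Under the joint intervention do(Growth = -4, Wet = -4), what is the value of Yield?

9

The joint intervention fixes Growth = -4, Wet = -4, removing each variable's own equation.
Humidity = -Wet + 2*Growth  [with Wet=-4, Growth=-4]  = -4
Yield = -3*Humidity - 3  [with Humidity=-4]  = 9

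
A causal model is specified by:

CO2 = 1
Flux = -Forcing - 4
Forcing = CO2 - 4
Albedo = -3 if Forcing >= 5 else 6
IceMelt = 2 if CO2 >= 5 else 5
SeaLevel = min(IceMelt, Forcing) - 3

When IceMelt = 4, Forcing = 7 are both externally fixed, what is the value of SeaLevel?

1

Setting IceMelt = 4, Forcing = 7 by intervention discards those variables' equations.
SeaLevel = min(IceMelt, Forcing) - 3  [with IceMelt=4, Forcing=7]  = 1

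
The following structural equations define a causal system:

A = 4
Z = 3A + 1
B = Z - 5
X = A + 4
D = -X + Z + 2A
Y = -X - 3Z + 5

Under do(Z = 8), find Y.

-27

Under do(Z=8), the mechanism Z = 3A + 1 is discarded; Z is fixed at 8.
X = A + 4  [with A=4]  = 8
Y = -X - 3Z + 5  [with X=8, Z=8]  = -27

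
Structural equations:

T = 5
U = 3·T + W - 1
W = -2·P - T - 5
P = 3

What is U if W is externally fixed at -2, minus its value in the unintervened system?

14

The intervention breaks the incoming arrows to W: W = -2·P - T - 5 no longer applies, and W = -2.
U = 3·T + W - 1  [with T=5, W=-2]  = 12
Without intervention: W = -2·P - T - 5  [with P=3, T=5]  = -16; U = 3·T + W - 1  [with T=5, W=-16]  = -2.
Change = 12 − (-2) = 14.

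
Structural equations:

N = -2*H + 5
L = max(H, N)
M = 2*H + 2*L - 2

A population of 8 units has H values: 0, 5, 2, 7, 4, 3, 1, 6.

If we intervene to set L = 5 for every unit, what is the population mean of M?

15

Under do(L=5), L's equation is replaced by L=5 for every unit. Per-unit M: 8, 18, 12, 22, 16, 14, 10, 20. Mean = 15.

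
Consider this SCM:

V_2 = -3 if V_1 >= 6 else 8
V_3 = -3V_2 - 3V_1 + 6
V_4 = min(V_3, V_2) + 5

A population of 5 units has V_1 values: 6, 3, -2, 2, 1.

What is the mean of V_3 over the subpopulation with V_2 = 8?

-21

Observing V_2=8 restricts to units where V_2's equation naturally yields 8: V_1 ∈ {3, -2, 2, 1}. In that subpopulation V_3 = -27, -12, -24, -21, mean -21.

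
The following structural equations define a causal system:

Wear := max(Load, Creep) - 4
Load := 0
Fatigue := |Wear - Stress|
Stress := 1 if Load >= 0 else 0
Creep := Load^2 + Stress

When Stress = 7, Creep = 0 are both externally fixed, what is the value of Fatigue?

11

Under do(Stress = 7, Creep = 0), each intervened variable's structural equation is replaced by its fixed value.
Wear = max(Load, Creep) - 4  [with Load=0, Creep=0]  = -4
Fatigue = |Wear - Stress|  [with Wear=-4, Stress=7]  = 11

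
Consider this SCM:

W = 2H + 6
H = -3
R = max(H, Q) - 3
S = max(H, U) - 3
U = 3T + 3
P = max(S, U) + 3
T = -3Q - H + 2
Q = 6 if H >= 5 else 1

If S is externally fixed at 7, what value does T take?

Intervening sets S = 7 and removes its equation (S = max(H, U) - 3).
T is not downstream of the intervention, so its value is determined by the original equations.
Q = 6 if H >= 5 else 1  [with H=-3]  = 1
T = -3Q - H + 2  [with Q=1, H=-3]  = 2

2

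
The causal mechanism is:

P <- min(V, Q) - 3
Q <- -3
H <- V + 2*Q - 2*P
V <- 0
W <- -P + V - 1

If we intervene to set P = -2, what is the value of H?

-2

do(P=-2) replaces the equation P <- min(V, Q) - 3 with the constant P = -2.
H = V + 2*Q - 2*P  [with V=0, Q=-3, P=-2]  = -2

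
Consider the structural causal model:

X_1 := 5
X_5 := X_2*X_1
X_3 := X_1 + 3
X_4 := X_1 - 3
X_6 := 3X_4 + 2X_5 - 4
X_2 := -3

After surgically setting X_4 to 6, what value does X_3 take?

Under do(X_4=6), the mechanism X_4 := X_1 - 3 is discarded; X_4 is fixed at 6.
Since X_3 is not a descendant of the intervened variable, it is unaffected.
X_3 = X_1 + 3  [with X_1=5]  = 8

8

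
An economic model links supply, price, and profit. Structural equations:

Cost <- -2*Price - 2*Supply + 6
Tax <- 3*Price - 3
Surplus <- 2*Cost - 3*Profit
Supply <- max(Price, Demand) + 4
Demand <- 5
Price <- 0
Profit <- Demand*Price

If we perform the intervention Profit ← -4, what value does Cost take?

-12

do(Profit=-4) replaces the equation Profit <- Demand*Price with the constant Profit = -4.
No directed path runs from Profit to Cost, so Cost keeps its natural value.
Supply = max(Price, Demand) + 4  [with Price=0, Demand=5]  = 9
Cost = -2*Price - 2*Supply + 6  [with Price=0, Supply=9]  = -12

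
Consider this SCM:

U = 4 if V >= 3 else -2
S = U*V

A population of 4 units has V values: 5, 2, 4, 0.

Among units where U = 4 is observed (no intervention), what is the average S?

18

Observing U=4 restricts to units where U's equation naturally yields 4: V ∈ {5, 4}. In that subpopulation S = 20, 16, mean 18.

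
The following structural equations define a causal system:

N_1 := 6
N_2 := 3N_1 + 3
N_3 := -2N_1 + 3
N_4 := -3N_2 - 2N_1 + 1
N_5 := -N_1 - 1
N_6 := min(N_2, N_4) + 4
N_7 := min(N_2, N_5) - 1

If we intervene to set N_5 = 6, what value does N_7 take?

5

Under do(N_5=6), the mechanism N_5 := -N_1 - 1 is discarded; N_5 is fixed at 6.
N_2 = 3N_1 + 3  [with N_1=6]  = 21
N_7 = min(N_2, N_5) - 1  [with N_2=21, N_5=6]  = 5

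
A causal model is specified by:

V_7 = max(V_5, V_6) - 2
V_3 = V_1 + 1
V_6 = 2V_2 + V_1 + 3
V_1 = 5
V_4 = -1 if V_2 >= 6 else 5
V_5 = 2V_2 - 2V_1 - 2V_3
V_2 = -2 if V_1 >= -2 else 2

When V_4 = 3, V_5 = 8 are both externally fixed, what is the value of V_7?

6

Under do(V_4 = 3, V_5 = 8), each intervened variable's structural equation is replaced by its fixed value.
V_2 = -2 if V_1 >= -2 else 2  [with V_1=5]  = -2
V_6 = 2V_2 + V_1 + 3  [with V_2=-2, V_1=5]  = 4
V_7 = max(V_5, V_6) - 2  [with V_5=8, V_6=4]  = 6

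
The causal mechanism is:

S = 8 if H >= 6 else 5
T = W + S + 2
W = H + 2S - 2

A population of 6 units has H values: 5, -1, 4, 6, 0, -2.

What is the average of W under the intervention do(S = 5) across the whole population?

10

The intervention sets S=5 in all 6 units regardless of H. Recomputing W per unit gives 13, 7, 12, 14, 8, 6; average 10.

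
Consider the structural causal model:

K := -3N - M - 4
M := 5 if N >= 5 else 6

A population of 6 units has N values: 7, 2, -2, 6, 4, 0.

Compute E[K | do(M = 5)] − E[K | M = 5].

11

do(M=5) breaks M's dependence on N. With M=5 fixed, K across the units is -30, -15, -3, -27, -21, -9, mean -17.5.
E[K|M=5] averages over only the 2 units with M=5 (N = 7, 6): K = -30, -27, mean -28.5.
Difference = -17.5 − (-28.5) = 11.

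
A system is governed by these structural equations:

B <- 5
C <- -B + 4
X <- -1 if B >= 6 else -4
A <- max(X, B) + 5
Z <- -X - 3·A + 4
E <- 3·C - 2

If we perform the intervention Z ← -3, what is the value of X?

do(Z=-3) replaces the equation Z <- -X - 3·A + 4 with the constant Z = -3.
X is not downstream of the intervention, so its value is determined by the original equations.
X = -1 if B >= 6 else -4  [with B=5]  = -4

-4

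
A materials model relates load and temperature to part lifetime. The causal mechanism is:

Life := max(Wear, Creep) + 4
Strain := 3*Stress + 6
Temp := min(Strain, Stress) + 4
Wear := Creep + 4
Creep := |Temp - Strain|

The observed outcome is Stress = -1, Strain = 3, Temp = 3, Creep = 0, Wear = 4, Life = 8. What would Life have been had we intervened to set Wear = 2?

6

The intervention breaks the incoming arrows to Wear: Wear := Creep + 4 no longer applies, and Wear = 2.
Strain = 3*Stress + 6  [with Stress=-1]  = 3
Temp = min(Strain, Stress) + 4  [with Strain=3, Stress=-1]  = 3
Creep = |Temp - Strain|  [with Temp=3, Strain=3]  = 0
Life = max(Wear, Creep) + 4  [with Wear=2, Creep=0]  = 6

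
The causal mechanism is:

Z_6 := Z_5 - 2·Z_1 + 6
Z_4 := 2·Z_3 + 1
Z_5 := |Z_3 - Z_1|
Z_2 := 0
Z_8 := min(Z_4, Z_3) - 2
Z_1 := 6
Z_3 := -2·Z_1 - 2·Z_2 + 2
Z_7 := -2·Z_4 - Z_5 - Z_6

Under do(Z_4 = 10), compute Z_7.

The intervention breaks the incoming arrows to Z_4: Z_4 := 2·Z_3 + 1 no longer applies, and Z_4 = 10.
Z_3 = -2·Z_1 - 2·Z_2 + 2  [with Z_1=6, Z_2=0]  = -10
Z_5 = |Z_3 - Z_1|  [with Z_3=-10, Z_1=6]  = 16
Z_6 = Z_5 - 2·Z_1 + 6  [with Z_5=16, Z_1=6]  = 10
Z_7 = -2·Z_4 - Z_5 - Z_6  [with Z_4=10, Z_5=16, Z_6=10]  = -46

-46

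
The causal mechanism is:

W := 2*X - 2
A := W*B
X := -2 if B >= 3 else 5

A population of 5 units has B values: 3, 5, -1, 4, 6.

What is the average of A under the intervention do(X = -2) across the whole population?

do(X=-2) breaks X's dependence on B. With X=-2 fixed, A across the units is -18, -30, 6, -24, -36, mean -20.4.

-20.4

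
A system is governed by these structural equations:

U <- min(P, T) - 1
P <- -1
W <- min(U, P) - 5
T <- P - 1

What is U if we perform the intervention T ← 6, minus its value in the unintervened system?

1

The intervention breaks the incoming arrows to T: T <- P - 1 no longer applies, and T = 6.
U = min(P, T) - 1  [with P=-1, T=6]  = -2
Without intervention: T = P - 1  [with P=-1]  = -2; U = min(P, T) - 1  [with P=-1, T=-2]  = -3.
Change = -2 − (-3) = 1.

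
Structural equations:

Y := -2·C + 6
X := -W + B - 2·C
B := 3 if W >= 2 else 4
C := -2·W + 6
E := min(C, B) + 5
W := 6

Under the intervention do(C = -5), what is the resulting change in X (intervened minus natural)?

do(C=-5) replaces the equation C := -2·W + 6 with the constant C = -5.
B = 3 if W >= 2 else 4  [with W=6]  = 3
X = -W + B - 2·C  [with W=6, B=3, C=-5]  = 7
Without intervention: C = -2·W + 6  [with W=6]  = -6; B = 3 if W >= 2 else 4  [with W=6]  = 3; X = -W + B - 2·C  [with W=6, B=3, C=-6]  = 9.
Change = 7 − 9 = -2.

-2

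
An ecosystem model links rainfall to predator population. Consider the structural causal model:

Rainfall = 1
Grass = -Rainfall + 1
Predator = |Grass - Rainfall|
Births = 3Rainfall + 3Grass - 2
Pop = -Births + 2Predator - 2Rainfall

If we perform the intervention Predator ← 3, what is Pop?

3

do(Predator=3) replaces the equation Predator = |Grass - Rainfall| with the constant Predator = 3.
Grass = -Rainfall + 1  [with Rainfall=1]  = 0
Births = 3Rainfall + 3Grass - 2  [with Rainfall=1, Grass=0]  = 1
Pop = -Births + 2Predator - 2Rainfall  [with Births=1, Predator=3, Rainfall=1]  = 3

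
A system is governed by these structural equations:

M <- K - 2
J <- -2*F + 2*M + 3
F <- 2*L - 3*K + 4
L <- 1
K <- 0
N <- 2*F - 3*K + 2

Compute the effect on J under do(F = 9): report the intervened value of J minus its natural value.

-6

The intervention breaks the incoming arrows to F: F <- 2*L - 3*K + 4 no longer applies, and F = 9.
M = K - 2  [with K=0]  = -2
J = -2*F + 2*M + 3  [with F=9, M=-2]  = -19
Without intervention: F = 2*L - 3*K + 4  [with L=1, K=0]  = 6; M = K - 2  [with K=0]  = -2; J = -2*F + 2*M + 3  [with F=6, M=-2]  = -13.
Change = -19 − (-13) = -6.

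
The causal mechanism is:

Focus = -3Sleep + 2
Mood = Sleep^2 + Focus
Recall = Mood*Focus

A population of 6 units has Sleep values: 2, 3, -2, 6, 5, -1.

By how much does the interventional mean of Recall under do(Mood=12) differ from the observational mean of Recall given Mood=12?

The intervention sets Mood=12 in all 6 units regardless of Sleep. Recomputing Recall per unit gives -48, -84, 96, -192, -156, 60; average -54.
E[Recall|Mood=12] averages over only the 2 units with Mood=12 (Sleep = -2, 5): Recall = 96, -156, mean -30.
Difference = -54 − (-30) = -24.

-24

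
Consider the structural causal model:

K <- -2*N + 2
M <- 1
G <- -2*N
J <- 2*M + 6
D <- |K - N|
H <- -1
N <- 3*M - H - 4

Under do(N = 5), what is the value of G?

-10

The intervention breaks the incoming arrows to N: N <- 3*M - H - 4 no longer applies, and N = 5.
G = -2*N  [with N=5]  = -10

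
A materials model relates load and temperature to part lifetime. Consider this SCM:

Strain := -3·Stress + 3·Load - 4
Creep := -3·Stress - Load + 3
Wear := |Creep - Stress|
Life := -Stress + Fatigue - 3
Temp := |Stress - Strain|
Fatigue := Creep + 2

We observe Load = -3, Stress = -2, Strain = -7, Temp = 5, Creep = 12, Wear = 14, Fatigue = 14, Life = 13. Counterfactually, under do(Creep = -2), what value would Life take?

do(Creep=-2) replaces the equation Creep := -3·Stress - Load + 3 with the constant Creep = -2.
Fatigue = Creep + 2  [with Creep=-2]  = 0
Life = -Stress + Fatigue - 3  [with Stress=-2, Fatigue=0]  = -1

-1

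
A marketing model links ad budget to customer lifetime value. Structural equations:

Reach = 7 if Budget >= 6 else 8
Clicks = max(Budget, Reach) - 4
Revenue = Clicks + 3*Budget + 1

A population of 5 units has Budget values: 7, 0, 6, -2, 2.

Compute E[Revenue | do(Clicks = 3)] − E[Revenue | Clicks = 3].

-11.7

do(Clicks=3) breaks Clicks's dependence on Budget. With Clicks=3 fixed, Revenue across the units is 25, 4, 22, -2, 10, mean 11.8.
Conditioning on Clicks=3 selects the 2 unit(s) with Budget ∈ {7, 6}. Their Revenue values: 25, 22. Mean = 23.5.
Difference = 11.8 − 23.5 = -11.7.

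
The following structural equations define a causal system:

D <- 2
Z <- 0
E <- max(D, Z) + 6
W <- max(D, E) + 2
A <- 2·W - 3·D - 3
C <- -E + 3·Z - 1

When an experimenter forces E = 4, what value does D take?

Under do(E=4), the mechanism E <- max(D, Z) + 6 is discarded; E is fixed at 4.
D is not downstream of the intervention, so its value is determined by the original equations.

2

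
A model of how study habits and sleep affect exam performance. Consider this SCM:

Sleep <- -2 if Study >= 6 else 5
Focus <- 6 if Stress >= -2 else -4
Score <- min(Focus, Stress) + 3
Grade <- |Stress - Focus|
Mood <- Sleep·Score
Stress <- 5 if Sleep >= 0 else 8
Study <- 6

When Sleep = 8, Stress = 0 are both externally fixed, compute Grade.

6

Under do(Sleep = 8, Stress = 0), each intervened variable's structural equation is replaced by its fixed value.
Focus = 6 if Stress >= -2 else -4  [with Stress=0]  = 6
Grade = |Stress - Focus|  [with Stress=0, Focus=6]  = 6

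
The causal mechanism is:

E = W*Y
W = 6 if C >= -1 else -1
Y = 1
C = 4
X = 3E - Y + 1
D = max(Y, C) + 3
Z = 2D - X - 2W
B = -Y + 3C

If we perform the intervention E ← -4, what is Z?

14

Intervening sets E = -4 and removes its equation (E = W*Y).
D = max(Y, C) + 3  [with Y=1, C=4]  = 7
W = 6 if C >= -1 else -1  [with C=4]  = 6
X = 3E - Y + 1  [with E=-4, Y=1]  = -12
Z = 2D - X - 2W  [with D=7, X=-12, W=6]  = 14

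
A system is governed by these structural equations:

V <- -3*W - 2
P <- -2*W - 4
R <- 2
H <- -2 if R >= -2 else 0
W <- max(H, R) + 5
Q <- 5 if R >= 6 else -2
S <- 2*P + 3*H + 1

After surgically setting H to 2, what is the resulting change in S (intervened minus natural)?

do(H=2) replaces the equation H <- -2 if R >= -2 else 0 with the constant H = 2.
W = max(H, R) + 5  [with H=2, R=2]  = 7
P = -2*W - 4  [with W=7]  = -18
S = 2*P + 3*H + 1  [with P=-18, H=2]  = -29
Without intervention: H = -2 if R >= -2 else 0  [with R=2]  = -2; W = max(H, R) + 5  [with H=-2, R=2]  = 7; P = -2*W - 4  [with W=7]  = -18; S = 2*P + 3*H + 1  [with P=-18, H=-2]  = -41.
Change = -29 − (-41) = 12.

12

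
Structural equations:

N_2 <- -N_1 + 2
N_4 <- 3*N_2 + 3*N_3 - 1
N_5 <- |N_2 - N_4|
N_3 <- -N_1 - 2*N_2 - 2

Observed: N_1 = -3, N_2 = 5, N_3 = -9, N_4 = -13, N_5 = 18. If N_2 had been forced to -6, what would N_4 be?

20

Under do(N_2=-6), the mechanism N_2 <- -N_1 + 2 is discarded; N_2 is fixed at -6.
N_3 = -N_1 - 2*N_2 - 2  [with N_1=-3, N_2=-6]  = 13
N_4 = 3*N_2 + 3*N_3 - 1  [with N_2=-6, N_3=13]  = 20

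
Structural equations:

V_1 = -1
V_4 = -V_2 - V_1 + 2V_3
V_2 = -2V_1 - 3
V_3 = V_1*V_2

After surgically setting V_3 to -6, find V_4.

-10

The intervention breaks the incoming arrows to V_3: V_3 = V_1*V_2 no longer applies, and V_3 = -6.
V_2 = -2V_1 - 3  [with V_1=-1]  = -1
V_4 = -V_2 - V_1 + 2V_3  [with V_2=-1, V_1=-1, V_3=-6]  = -10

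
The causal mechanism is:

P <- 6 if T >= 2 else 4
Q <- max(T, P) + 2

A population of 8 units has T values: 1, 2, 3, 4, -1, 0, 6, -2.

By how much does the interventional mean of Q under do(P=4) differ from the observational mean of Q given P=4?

0.25

do(P=4) breaks P's dependence on T. With P=4 fixed, Q across the units is 6, 6, 6, 6, 6, 6, 8, 6, mean 6.25.
Conditioning on P=4 selects the 4 unit(s) with T ∈ {1, -1, 0, -2}. Their Q values: 6, 6, 6, 6. Mean = 6.
Difference = 6.25 − 6 = 0.25.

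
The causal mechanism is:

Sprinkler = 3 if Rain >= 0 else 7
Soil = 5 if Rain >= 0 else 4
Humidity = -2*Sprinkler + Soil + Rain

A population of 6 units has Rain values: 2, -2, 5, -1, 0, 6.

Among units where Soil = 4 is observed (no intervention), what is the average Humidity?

-11.5

Conditioning on Soil=4 selects the 2 unit(s) with Rain ∈ {-2, -1}. Their Humidity values: -12, -11. Mean = -11.5.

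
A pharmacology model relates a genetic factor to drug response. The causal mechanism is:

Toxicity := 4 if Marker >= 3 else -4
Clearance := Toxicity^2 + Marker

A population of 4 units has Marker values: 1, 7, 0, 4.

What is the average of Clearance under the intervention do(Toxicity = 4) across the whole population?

19

The intervention sets Toxicity=4 in all 4 units regardless of Marker. Recomputing Clearance per unit gives 17, 23, 16, 20; average 19.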